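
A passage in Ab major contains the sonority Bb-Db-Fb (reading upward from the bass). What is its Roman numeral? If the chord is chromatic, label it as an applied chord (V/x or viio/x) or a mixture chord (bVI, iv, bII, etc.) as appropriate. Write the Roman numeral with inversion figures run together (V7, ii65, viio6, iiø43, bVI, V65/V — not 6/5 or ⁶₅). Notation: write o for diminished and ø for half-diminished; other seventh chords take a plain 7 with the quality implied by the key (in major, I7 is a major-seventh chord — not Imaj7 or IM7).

The pitches Bb-Db-Fb form a diminished triad rooted on Bb.
Bb is the second degree of Ab major. This is the diminished supertonic triad, borrowed from the parallel minor.

iio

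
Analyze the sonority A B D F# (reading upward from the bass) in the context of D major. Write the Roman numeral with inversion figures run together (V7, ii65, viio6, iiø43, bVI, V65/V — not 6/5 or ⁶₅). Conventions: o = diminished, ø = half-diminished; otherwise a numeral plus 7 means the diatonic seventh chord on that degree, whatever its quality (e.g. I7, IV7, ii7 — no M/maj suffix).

vi42

The pitches B-D-F#-A form a minor seventh chord rooted on B.
In D major, B is the submediant; the diatonic minor seventh chord there is vi7.
With A in the bass the chord is in third inversion, so the figured bass is 42.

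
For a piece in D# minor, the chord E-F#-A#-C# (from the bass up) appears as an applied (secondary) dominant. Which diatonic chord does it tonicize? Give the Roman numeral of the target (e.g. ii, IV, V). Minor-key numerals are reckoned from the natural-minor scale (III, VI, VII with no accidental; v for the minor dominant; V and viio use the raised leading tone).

The chord is a dominant seventh chord on F#.
A dominant resolves down a perfect fifth: F# → B. In D# minor, B is scale degree 6, i.e. VI.

VI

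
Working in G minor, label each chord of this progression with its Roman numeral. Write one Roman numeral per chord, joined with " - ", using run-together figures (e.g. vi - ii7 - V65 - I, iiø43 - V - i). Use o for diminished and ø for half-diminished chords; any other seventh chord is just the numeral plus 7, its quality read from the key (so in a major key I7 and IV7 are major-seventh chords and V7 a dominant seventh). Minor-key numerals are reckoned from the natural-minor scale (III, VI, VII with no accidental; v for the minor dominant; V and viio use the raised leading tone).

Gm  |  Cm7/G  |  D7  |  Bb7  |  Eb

Gm: root G is the tonic; minor triad there is i.
Cm7/G: root C is the subdominant; minor seventh chord there is iv43.
D7 has root D, degree 5 in G minor, so V7.
Bb7 is the secondary dominant of VI (dominant seventh chord on Bb): V7/VI.
Eb has root Eb, degree 6 in G minor, so VI.

i - iv43 - V7 - V7/VI - VI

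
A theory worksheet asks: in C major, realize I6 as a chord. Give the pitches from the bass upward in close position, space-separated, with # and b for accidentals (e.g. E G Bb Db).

E G C

The numeral's case and figure indicate a major triad. In C major its root, the tonic, is C.
Stacking thirds from C gives C-E-G.
With the 6 figure the chord is in first inversion; from the bass E upward in close position it reads E-G-C.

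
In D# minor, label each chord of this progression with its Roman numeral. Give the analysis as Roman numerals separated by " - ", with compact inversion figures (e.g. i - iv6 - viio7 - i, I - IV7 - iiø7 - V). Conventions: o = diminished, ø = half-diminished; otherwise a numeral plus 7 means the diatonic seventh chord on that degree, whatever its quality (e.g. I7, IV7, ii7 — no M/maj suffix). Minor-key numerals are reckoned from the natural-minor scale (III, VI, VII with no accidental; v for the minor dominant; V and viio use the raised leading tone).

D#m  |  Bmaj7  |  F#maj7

i - VI7 - III7

D#m: minor triad on D# = scale degree 1 → i.
Bmaj7: root B is the submediant; major seventh chord there is VI7.
F#maj7 has root F#, degree 3 in D# minor, so III7.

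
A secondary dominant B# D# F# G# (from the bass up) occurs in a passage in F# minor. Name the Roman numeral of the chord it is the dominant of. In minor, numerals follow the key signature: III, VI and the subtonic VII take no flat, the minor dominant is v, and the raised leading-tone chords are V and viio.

The chord is a dominant seventh chord on G#.
A dominant resolves down a perfect fifth: G# → C#. In F# minor, C# is scale degree 5, i.e. V.

V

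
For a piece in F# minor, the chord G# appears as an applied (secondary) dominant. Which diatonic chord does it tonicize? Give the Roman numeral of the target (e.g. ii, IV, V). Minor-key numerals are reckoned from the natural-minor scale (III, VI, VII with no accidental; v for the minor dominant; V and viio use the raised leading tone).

V

The chord is a major triad on G#.
A dominant resolves down a perfect fifth: G# → C#. In F# minor, C# is scale degree 5, i.e. V.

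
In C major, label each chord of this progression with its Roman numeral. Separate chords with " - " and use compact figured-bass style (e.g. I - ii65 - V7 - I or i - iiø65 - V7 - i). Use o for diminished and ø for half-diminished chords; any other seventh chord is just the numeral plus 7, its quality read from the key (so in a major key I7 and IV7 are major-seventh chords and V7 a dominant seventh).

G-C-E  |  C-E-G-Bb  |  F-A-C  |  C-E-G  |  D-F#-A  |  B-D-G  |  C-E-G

I64 - V7/IV - IV - I - V/V - V6 - I

G-C-E: root C is the tonic; major triad there is I64.
C-E-G-Bb: a dominant seventh chord on C, the applied dominant of IV → V7/IV.
F-A-C: major triad on F = scale degree 4 → IV.
C-E-G: major triad on C = scale degree 1 → I.
D-F#-A: chromatic; D is V of V, so V/V.
B-D-G: major triad on G = scale degree 5 → V6.
C-E-G: major triad on C = scale degree 1 → I.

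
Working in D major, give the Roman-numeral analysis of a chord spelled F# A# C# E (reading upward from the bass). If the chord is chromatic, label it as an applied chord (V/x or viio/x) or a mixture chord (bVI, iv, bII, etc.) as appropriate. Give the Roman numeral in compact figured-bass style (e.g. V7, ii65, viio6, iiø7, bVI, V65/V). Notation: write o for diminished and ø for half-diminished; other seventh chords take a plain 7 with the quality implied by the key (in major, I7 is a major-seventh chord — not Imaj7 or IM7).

The pitches F#-A#-C#-E form a dominant seventh chord rooted on F#.
F# is not a diatonic chord root with this quality in D major, but it lies a perfect fifth above B (vi), so the chord functions as an applied dominant of vi.

V7/vi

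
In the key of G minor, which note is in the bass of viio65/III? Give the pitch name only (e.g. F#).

C

The applied chord viio65/III is rooted on A: A-C-Eb-Gb.
The figure 65 means first inversion — the third is in the bass.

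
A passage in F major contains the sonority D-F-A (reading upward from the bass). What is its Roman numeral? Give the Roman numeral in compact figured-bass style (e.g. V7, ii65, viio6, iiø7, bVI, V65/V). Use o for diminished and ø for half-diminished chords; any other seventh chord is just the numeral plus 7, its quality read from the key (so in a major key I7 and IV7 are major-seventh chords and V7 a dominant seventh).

The pitches D-F-A form a minor triad rooted on D.
In F major, D is the submediant; the diatonic minor triad there is vi.

vi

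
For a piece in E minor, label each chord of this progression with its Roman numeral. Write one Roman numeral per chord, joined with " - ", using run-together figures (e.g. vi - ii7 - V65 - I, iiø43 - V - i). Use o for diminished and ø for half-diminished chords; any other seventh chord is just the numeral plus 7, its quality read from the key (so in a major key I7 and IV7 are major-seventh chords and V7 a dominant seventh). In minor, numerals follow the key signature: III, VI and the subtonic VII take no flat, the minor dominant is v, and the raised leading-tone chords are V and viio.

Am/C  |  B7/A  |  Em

Am/C: minor triad on A = scale degree 4 → iv6.
B7/A: dominant seventh chord on B = scale degree 5 → V42.
Em: root E is the tonic; minor triad there is i.

iv6 - V42 - i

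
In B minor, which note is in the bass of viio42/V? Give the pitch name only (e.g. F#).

D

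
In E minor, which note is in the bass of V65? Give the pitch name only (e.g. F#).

D#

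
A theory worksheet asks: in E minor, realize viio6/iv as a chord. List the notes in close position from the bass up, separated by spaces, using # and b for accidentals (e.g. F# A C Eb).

B D G#

The slash marks an applied leading-tone chord: viio of iv. In E minor, iv is A, so the leading tone to it is G#, a half step below.
Building a diminished triad on G# gives G#-B-D.
With the 6 figure the chord is in first inversion; from the bass B upward in close position it reads B-D-G#.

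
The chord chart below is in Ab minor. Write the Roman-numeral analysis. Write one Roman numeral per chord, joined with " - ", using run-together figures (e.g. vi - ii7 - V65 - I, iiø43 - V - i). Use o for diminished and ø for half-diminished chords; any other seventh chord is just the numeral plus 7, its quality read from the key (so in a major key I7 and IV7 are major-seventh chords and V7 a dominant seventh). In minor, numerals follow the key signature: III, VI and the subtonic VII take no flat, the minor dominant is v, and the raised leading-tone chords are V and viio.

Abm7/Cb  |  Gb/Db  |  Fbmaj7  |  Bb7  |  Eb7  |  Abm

i65 - VII64 - VI7 - V7/V - V7 - i

Abm7/Cb: minor seventh chord on Ab = scale degree 1 → i65.
Gb/Db: major triad on Gb = scale degree 7 → VII64.
Fbmaj7 has root Fb, degree 6 in Ab minor, so VI7.
Bb7: a dominant seventh chord on Bb, the applied dominant of V → V7/V.
Eb7: root Eb is the dominant; dominant seventh chord there is V7.
Abm has root Ab, degree 1 in Ab minor, so i.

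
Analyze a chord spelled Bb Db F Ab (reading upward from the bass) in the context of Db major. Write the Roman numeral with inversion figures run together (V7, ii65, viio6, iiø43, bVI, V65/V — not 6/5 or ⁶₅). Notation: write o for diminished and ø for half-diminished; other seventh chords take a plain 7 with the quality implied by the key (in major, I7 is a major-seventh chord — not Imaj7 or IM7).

vi7

The pitches Bb-Db-F-Ab form a minor seventh chord rooted on Bb.
Bb is scale degree 6 in Db major, and a minor seventh chord on that degree is written vi7.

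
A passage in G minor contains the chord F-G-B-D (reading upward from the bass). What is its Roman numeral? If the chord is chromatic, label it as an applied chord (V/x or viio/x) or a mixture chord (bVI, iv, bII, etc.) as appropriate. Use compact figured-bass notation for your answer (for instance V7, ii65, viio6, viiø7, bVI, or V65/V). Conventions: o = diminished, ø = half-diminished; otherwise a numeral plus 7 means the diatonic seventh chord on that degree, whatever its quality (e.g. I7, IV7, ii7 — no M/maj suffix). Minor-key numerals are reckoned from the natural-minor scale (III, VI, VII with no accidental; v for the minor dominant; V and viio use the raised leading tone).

Stacked in thirds the chord is G-B-D-F: a dominant seventh chord on G.
G is not a diatonic chord root with this quality in G minor, but it lies a perfect fifth above C (iv), so the chord functions as an applied dominant of iv.
With F in the bass the chord is in third inversion, so the figured bass is 42.

V42/iv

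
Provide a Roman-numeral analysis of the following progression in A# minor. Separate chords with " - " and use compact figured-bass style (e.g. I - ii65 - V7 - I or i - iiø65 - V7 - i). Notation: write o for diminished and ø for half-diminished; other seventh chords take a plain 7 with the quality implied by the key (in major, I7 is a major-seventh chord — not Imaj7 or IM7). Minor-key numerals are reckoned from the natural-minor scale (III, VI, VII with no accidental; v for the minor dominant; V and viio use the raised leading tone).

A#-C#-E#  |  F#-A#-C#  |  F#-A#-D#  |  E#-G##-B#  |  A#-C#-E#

i - VI - iv6 - V - i

A#-C#-E#: root A# is the tonic; minor triad there is i.
F#-A#-C# has root F#, degree 6 in A# minor, so VI.
F#-A#-D#: minor triad on D# = scale degree 4 → iv6.
E#-G##-B#: root E# is the dominant; major triad there is V.
A#-C#-E#: root A# is the tonic; minor triad there is i.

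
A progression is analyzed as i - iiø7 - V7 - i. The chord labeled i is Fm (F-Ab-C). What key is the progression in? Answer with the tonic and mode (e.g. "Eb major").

F minor

i is given as F-Ab-C — a minor triad with root F.
If F is scale degree 1 and the mode makes that degree carry a minor triad, the tonic is F and the mode is minor.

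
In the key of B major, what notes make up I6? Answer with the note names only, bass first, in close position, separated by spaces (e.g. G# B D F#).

D# F# B

The numeral's case and figure indicate a major triad. In B major its root, the tonic, is B.
Stacking thirds from B gives B-D#-F#.
With the 6 figure the chord is in first inversion; from the bass D# upward in close position it reads D#-F#-B.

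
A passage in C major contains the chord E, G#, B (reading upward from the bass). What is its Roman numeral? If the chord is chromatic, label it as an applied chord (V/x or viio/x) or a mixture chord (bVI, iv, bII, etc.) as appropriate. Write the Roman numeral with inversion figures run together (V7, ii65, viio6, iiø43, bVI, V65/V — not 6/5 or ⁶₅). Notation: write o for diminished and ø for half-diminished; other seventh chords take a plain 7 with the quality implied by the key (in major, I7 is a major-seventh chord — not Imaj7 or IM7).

The pitches E-G#-B form a major triad rooted on E.
E is not a diatonic chord root with this quality in C major, but it lies a perfect fifth above A (vi), so the chord functions as an applied dominant of vi.

V/vi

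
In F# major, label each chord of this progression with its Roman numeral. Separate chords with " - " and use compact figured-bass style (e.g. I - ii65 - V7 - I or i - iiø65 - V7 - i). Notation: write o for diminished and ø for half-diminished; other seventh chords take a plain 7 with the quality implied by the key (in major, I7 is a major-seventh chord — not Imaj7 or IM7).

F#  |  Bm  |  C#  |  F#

I - iv - V - I

F#: root F# is the tonic; major triad there is I.
Bm: minor triad on B — chromatic; iv (borrowed from the parallel minor).
C#: major triad on C# = scale degree 5 → V.
F#: root F# is the tonic; major triad there is I.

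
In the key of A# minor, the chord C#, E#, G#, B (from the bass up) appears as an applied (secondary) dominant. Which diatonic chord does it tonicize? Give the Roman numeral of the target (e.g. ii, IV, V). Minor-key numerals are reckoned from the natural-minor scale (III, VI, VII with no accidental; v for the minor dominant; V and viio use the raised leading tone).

The chord is a dominant seventh chord on C#.
A dominant resolves down a perfect fifth: C# → F#. In A# minor, F# is scale degree 6, i.e. VI.

VI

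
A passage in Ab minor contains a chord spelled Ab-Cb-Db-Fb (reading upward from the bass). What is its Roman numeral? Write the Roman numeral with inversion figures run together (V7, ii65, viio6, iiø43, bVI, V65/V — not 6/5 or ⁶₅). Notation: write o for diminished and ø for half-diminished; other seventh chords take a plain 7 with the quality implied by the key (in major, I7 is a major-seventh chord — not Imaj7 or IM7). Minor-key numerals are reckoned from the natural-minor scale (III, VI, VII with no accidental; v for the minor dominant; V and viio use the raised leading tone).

iv43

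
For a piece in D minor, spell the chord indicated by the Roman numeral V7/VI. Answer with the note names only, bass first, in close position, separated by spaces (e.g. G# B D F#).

F A C Eb

The slash means an applied dominant: we want the dominant of VI. In D minor, VI is Bb major, and its dominant is built on F.
Building a dominant seventh chord on F gives F-A-C-Eb.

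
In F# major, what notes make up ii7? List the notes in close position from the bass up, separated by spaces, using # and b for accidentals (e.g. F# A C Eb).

The numeral's case and figure indicate a minor seventh chord. In F# major its root, the supertonic, is G#.
Stacking thirds from G# gives G#-B-D#-F#.

G# B D# F#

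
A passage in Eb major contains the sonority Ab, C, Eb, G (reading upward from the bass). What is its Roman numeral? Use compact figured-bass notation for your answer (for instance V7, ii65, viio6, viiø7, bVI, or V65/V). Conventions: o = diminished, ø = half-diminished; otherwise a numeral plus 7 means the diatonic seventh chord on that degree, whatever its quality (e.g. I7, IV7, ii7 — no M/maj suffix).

The pitches Ab-C-Eb-G form a major seventh chord rooted on Ab.
In Eb major, Ab is the subdominant; the diatonic major seventh chord there is IV7.

IV7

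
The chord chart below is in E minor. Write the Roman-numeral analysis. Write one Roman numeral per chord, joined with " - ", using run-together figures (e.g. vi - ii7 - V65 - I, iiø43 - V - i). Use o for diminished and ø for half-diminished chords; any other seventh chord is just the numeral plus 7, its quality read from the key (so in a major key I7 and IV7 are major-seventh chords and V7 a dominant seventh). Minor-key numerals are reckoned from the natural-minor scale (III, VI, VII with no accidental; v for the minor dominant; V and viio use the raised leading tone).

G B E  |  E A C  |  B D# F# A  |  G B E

G-B-E: minor triad on E = scale degree 1 → i6.
E-A-C: minor triad on A = scale degree 4 → iv64.
B-D#-F#-A: root B is the dominant; dominant seventh chord there is V7.
G-B-E: root E is the tonic; minor triad there is i6.

i6 - iv64 - V7 - i6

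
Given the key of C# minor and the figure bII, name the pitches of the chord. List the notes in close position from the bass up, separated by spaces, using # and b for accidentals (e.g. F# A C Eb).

bII is the Neapolitan chord — a major triad on the lowered second degree. In C# minor that root is D.
So the chord is D-F#-A.

D F# A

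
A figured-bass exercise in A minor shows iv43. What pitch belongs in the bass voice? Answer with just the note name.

iv in A minor has root D; the chord is D-F-A-C.
The figure 43 means second inversion — the fifth is in the bass.

A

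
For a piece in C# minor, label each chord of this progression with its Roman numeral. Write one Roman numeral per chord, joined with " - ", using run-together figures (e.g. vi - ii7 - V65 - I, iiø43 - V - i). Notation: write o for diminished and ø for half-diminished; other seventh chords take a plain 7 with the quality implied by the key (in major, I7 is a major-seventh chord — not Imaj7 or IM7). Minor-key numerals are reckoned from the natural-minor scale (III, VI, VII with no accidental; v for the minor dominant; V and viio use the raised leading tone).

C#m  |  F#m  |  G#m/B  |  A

C#m has root C#, degree 1 in C# minor, so i.
F#m has root F#, degree 4 in C# minor, so iv.
G#m/B: minor triad on G# = scale degree 5 → v6.
A: root A is the submediant; major triad there is VI.

i - iv - v6 - VI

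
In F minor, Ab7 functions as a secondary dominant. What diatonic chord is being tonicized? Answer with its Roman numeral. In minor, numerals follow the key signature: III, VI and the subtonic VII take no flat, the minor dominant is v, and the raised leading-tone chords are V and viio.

The chord is a dominant seventh chord on Ab.
A dominant resolves down a perfect fifth: Ab → Db. In F minor, Db is scale degree 6, i.e. VI.

VI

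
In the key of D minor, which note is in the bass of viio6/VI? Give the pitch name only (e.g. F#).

C

The applied chord viio6/VI is rooted on A: A-C-Eb.
The figure 6 means first inversion — the third is in the bass.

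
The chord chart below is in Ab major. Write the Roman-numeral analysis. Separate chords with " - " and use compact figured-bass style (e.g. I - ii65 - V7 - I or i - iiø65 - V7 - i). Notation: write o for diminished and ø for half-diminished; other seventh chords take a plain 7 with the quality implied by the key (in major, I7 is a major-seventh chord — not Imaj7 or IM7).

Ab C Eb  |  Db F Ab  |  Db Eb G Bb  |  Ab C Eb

Ab-C-Eb: major triad on Ab = scale degree 1 → I.
Db-F-Ab: major triad on Db = scale degree 4 → IV.
Db-Eb-G-Bb: root Eb is the dominant; dominant seventh chord there is V42.
Ab-C-Eb has root Ab, degree 1 in Ab major, so I.

I - IV - V42 - I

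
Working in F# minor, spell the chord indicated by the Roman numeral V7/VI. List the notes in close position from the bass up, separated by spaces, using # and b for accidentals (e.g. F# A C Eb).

A C# E G

The slash means an applied dominant: we want the dominant of VI. In F# minor, VI is D major, and its dominant is built on A.
Building a dominant seventh chord on A gives A-C#-E-G.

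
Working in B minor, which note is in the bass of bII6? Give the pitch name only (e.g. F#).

E

bII in B minor has root C; the chord is C-E-G.
The figure 6 means first inversion — the third is in the bass.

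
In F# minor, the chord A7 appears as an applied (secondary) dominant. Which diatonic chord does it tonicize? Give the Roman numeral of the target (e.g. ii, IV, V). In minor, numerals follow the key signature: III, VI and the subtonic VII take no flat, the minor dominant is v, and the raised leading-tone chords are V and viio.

The chord is a dominant seventh chord on A.
A dominant resolves down a perfect fifth: A → D. In F# minor, D is scale degree 6, i.e. VI.

VI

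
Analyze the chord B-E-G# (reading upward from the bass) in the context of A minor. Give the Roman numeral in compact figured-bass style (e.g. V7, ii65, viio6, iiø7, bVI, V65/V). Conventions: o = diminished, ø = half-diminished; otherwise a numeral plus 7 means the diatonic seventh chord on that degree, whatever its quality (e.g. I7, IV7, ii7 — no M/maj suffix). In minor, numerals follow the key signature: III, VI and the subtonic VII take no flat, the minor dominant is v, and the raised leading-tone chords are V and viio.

The pitches E-G#-B form a major triad rooted on E.
E is scale degree 5 in A minor, and a major triad on that degree is written V.
With B in the bass the chord is in second inversion, so the figured bass is 64.

V64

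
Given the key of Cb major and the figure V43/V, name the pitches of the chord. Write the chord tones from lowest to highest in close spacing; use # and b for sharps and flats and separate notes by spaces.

The slash means an applied dominant: we want the dominant of V. In Cb major, V is Gb major, and its dominant is built on Db.
Building a dominant seventh chord on Db gives Db-F-Ab-Cb.
The figured bass 43 indicates second inversion, placing the fifth (Ab) in the bass: Ab-Cb-Db-F.

Ab Cb Db F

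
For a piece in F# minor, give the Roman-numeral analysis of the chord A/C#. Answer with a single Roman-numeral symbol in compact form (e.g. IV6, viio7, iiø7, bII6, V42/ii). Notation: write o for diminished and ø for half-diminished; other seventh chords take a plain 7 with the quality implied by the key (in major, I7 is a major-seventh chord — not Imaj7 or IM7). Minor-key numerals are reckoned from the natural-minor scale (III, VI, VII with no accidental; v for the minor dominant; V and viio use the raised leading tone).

III6

The pitches A-C#-E form a major triad rooted on A.
In F# minor, A is the mediant; the diatonic major triad there is III.
With C# in the bass the chord is in first inversion, so the figured bass is 6.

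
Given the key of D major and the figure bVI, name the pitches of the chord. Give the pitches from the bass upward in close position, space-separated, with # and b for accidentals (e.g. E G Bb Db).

Scale degree 6 in D major is B; lowering it a half step gives Bb. bVI is a major triad on the lowered sixth degree, borrowed from the parallel minor.
So the chord is Bb-D-F.

Bb D F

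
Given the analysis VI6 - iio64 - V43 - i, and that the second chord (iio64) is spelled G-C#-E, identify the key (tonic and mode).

B minor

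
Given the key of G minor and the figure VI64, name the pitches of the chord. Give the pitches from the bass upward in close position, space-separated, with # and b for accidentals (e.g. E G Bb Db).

The numeral's case and figure indicate a major triad. In G minor its root, the submediant, is Eb.
Stacking thirds from Eb gives Eb-G-Bb.
The figured bass 64 indicates second inversion, placing the fifth (Bb) in the bass: Bb-Eb-G.

Bb Eb G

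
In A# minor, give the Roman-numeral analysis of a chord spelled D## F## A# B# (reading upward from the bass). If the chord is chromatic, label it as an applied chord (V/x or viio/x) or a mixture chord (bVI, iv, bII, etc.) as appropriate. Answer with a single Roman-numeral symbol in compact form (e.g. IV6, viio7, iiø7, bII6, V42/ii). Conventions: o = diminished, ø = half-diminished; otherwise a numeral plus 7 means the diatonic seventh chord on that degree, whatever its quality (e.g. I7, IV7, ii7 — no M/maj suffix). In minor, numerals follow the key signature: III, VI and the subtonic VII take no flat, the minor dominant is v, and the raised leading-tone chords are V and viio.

V65/V

Stacked in thirds the chord is B#-D##-F##-A#: a dominant seventh chord on B#.
B# is not a diatonic chord root with this quality in A# minor, but it lies a perfect fifth above E# (V), so the chord functions as an applied dominant of V.
With D## in the bass the chord is in first inversion, so the figured bass is 65.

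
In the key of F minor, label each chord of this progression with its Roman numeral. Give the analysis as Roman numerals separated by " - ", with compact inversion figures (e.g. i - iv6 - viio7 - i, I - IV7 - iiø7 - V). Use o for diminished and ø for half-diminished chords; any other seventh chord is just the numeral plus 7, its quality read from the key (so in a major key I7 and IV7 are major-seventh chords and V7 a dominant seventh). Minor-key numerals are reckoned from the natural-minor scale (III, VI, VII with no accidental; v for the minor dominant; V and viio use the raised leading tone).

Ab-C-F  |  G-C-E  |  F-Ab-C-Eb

i6 - V64 - i7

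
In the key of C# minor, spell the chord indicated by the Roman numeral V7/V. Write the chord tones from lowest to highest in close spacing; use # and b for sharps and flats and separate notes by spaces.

D# F## A# C#

The slash means an applied dominant: we want the dominant of V. In C# minor, V is G# major, and its dominant is built on D#.
Building a dominant seventh chord on D# gives D#-F##-A#-C#.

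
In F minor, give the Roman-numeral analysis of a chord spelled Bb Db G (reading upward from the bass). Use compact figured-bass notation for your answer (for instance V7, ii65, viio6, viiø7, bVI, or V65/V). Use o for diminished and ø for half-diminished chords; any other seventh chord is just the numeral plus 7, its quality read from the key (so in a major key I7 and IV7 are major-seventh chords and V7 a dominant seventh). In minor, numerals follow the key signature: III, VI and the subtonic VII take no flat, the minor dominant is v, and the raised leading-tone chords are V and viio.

Stacked in thirds the chord is G-Bb-Db: a diminished triad on G.
In F minor, G is the supertonic; the diatonic diminished triad there is iio.
With Bb in the bass the chord is in first inversion, so the figured bass is 6.

iio6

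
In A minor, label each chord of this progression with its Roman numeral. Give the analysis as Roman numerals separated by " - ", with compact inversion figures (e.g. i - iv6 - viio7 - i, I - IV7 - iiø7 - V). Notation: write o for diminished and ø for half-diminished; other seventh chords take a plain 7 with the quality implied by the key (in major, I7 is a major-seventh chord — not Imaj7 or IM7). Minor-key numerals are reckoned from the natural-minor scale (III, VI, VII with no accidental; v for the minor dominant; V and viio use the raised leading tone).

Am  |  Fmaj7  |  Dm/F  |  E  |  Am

i - VI7 - iv6 - V - i

Am has root A, degree 1 in A minor, so i.
Fmaj7: major seventh chord on F = scale degree 6 → VI7.
Dm/F: minor triad on D = scale degree 4 → iv6.
E: major triad on E = scale degree 5 → V.
Am has root A, degree 1 in A minor, so i.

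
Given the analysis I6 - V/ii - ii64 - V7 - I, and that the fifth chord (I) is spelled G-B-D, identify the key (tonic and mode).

The anchor chord is a major triad on G, labeled I.
If G is scale degree 1 and the mode makes that degree carry a major triad, the tonic is G and the mode is major.

G major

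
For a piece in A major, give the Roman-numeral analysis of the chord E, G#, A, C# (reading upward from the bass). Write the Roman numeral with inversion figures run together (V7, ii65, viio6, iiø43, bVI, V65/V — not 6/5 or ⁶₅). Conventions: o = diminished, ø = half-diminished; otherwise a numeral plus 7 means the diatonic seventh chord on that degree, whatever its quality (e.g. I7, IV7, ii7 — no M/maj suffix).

The pitches A-C#-E-G# form a major seventh chord rooted on A.
A is scale degree 1 in A major, and a major seventh chord on that degree is written I7.
With E in the bass the chord is in second inversion, so the figured bass is 43.

I43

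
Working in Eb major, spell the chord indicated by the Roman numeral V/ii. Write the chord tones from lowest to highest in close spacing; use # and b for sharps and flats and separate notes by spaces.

C E G

V/ii is a secondary dominant — the dominant triad of ii. ii in Eb major is F, so the applied chord's root is C, a perfect fifth above.
Building a major triad on C gives C-E-G.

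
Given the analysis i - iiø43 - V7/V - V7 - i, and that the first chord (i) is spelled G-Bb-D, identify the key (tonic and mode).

G minor

The anchor chord is a minor triad on G, labeled i.
If G is scale degree 1 and the mode makes that degree carry a minor triad, the tonic is G and the mode is minor.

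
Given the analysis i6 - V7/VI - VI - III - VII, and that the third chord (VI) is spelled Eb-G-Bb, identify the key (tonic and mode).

G minor

The anchor chord is a major triad on Eb, labeled VI.
Counting down 5 scale steps from Eb places the tonic on G; a major triad on degree 6 is diatonic only in minor.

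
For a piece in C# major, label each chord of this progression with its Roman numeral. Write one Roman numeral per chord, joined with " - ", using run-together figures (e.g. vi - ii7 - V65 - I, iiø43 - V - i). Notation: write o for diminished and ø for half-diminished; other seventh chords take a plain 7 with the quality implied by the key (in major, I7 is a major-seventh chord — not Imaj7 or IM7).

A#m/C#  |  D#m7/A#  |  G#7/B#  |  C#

vi6 - ii43 - V65 - I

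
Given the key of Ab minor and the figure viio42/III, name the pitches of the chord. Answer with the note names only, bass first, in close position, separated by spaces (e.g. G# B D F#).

The slash marks an applied leading-tone chord: viio of III. In Ab minor, III is Cb, so the leading tone to it is Bb, a half step below.
Building a fully diminished seventh chord on Bb gives Bb-Db-Fb-Abb.
With the 42 figure the chord is in third inversion; from the bass Abb upward in close position it reads Abb-Bb-Db-Fb.

Abb Bb Db Fb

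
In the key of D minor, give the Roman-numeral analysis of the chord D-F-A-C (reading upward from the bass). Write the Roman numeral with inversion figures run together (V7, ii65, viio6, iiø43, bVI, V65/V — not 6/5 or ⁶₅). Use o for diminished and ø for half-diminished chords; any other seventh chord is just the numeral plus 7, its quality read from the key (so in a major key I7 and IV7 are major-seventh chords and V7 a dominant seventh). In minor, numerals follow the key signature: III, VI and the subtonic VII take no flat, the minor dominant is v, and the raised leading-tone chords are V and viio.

i7

Stacked in thirds the chord is D-F-A-C: a minor seventh chord on D.
In D minor, D is the tonic; the diatonic minor seventh chord there is i7.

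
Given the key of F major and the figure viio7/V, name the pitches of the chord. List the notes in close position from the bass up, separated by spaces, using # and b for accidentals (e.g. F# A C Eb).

B D F Ab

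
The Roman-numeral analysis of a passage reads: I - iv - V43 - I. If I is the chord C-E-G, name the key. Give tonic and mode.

I is given as C-E-G — a major triad with root C.
If C is scale degree 1 and the mode makes that degree carry a major triad, the tonic is C and the mode is major.

C major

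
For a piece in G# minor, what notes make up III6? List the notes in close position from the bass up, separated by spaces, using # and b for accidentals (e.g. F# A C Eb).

D# F# B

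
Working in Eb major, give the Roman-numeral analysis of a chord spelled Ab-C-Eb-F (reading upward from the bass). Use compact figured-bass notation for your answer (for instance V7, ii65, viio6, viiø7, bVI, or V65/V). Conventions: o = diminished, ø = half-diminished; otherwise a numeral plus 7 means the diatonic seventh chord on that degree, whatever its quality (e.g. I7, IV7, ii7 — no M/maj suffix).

Stacked in thirds the chord is F-Ab-C-Eb: a minor seventh chord on F.
F is scale degree 2 in Eb major, and a minor seventh chord on that degree is written ii7.
With Ab in the bass the chord is in first inversion, so the figured bass is 65.

ii65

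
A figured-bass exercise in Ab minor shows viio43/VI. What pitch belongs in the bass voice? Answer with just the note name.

Bbb

The applied chord viio43/VI is rooted on Eb: Eb-Gb-Bbb-Dbb.
The figure 43 means second inversion — the fifth is in the bass.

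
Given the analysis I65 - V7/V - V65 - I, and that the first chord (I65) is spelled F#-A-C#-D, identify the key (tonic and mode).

The chord Dmaj7/F# is a major seventh chord rooted on D; its label is I65.
If D is scale degree 1 and the mode makes that degree carry a major seventh chord, the tonic is D and the mode is major.

D major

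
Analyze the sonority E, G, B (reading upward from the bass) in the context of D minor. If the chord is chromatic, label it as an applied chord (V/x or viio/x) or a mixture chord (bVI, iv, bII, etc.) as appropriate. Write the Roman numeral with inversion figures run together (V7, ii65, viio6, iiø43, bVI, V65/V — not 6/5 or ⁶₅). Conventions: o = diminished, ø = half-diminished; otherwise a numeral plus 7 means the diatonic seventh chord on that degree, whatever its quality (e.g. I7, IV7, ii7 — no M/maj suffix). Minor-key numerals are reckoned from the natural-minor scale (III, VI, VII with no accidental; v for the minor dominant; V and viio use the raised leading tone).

The pitches E-G-B form a minor triad rooted on E.
E is the second degree of D minor. This is the minor supertonic, borrowed from the parallel major (the Dorian ii).

ii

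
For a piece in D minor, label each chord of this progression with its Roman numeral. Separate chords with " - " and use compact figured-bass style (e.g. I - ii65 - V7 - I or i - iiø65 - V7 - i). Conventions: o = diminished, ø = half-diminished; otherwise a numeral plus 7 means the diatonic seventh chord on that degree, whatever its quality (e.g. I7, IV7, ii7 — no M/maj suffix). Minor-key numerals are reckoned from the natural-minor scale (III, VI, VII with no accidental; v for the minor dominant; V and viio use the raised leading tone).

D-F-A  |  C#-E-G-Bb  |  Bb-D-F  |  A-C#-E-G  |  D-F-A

i - viio7 - VI - V7 - i

D-F-A has root D, degree 1 in D minor, so i.
C#-E-G-Bb: root C# is the leading tone; fully diminished seventh chord there is viio7.
Bb-D-F: root Bb is the submediant; major triad there is VI.
A-C#-E-G has root A, degree 5 in D minor, so V7.
D-F-A has root D, degree 1 in D minor, so i.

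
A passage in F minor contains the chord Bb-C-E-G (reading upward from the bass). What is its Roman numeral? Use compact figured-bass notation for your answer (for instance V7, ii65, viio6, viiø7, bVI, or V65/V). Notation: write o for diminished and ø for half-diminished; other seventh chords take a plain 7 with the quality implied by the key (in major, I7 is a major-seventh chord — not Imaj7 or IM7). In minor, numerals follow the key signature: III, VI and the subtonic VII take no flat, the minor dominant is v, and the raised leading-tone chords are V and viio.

V42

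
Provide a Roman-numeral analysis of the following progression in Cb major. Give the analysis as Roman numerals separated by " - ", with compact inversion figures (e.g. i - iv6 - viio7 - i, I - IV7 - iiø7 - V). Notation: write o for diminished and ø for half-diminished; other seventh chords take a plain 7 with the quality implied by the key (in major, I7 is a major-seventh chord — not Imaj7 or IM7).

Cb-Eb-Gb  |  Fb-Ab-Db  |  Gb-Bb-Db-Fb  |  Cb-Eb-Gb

Cb-Eb-Gb has root Cb, degree 1 in Cb major, so I.
Fb-Ab-Db: root Db is the supertonic; minor triad there is ii6.
Gb-Bb-Db-Fb: root Gb is the dominant; dominant seventh chord there is V7.
Cb-Eb-Gb has root Cb, degree 1 in Cb major, so I.

I - ii6 - V7 - I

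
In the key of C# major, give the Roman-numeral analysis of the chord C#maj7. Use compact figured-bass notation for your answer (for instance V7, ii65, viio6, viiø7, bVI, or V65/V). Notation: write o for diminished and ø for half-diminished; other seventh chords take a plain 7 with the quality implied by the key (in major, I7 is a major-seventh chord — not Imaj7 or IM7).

The pitches C#-E#-G#-B# form a major seventh chord rooted on C#.
C# is scale degree 1 in C# major, and a major seventh chord on that degree is written I7.

I7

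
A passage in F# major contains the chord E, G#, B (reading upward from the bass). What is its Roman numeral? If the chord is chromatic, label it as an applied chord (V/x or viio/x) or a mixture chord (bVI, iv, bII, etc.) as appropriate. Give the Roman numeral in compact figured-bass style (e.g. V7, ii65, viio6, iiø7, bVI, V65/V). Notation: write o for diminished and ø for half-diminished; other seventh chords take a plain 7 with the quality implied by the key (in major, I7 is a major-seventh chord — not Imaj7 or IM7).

The pitches E-G#-B form a major triad rooted on E.
E is the lowered seventh degree of F# major (diatonic 7 would be E#). This is a major triad on the lowered seventh degree (the subtonic), borrowed from the parallel minor.

bVII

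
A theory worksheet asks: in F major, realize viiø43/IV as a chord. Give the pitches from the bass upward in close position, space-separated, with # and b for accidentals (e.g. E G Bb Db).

The slash marks an applied leading-tone chord: viio of IV. In F major, IV is Bb, so the leading tone to it is A, a half step below.
Building a half-diminished seventh chord on A gives A-C-Eb-G.
The figured bass 43 indicates second inversion, placing the fifth (Eb) in the bass: Eb-G-A-C.

Eb G A C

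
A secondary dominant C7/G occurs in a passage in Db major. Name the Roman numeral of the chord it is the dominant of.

iii

The chord is a dominant seventh chord on C.
A dominant resolves down a perfect fifth: C → F. In Db major, F is scale degree 3, i.e. iii.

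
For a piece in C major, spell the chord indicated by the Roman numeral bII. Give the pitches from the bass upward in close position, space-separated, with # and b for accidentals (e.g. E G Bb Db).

Db F Ab

bII is the Neapolitan chord — a major triad on the lowered second degree. In C major that root is Db.
So the chord is Db-F-Ab, a major triad.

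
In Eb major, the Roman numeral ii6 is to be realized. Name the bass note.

ii in Eb major has root F; the chord is F-Ab-C.
The figure 6 means first inversion — the third is in the bass.

Ab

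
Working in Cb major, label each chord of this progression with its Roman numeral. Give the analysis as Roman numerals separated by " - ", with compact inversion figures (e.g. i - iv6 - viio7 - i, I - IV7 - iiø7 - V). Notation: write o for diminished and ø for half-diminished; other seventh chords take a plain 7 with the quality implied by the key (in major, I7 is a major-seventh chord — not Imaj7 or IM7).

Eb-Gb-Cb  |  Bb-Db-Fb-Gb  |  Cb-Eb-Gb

I6 - V65 - I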